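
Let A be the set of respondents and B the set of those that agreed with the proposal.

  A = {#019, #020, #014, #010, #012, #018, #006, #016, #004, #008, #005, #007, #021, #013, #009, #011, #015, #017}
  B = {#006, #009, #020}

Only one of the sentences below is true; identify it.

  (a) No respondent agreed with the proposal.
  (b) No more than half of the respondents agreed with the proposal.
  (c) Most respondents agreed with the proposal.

(b)

|A| = 18, |A ∩ B| = 3, |A ∖ B| = 15.
(a) requires A ∩ B = ∅ (|A ∩ B| = 0): false.
(b) requires |A ∩ B| ≤ |A ∖ B|: true.
(c) requires |A ∩ B| > |A ∖ B|: false.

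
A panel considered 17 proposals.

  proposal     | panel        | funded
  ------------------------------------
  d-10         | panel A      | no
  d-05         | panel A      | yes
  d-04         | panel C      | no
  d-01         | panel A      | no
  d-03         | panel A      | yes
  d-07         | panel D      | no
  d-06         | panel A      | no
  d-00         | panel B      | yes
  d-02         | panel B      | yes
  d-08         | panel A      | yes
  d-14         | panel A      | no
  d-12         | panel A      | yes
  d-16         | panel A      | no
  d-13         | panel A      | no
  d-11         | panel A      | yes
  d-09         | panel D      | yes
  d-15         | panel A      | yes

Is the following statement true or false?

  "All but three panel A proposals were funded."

False

'All but three panel A proposals were funded' holds iff |A ∖ B| = 3.
A (the restrictor) = {d-10, d-05, d-01, d-03, d-06, d-08, d-14, d-12, d-16, d-13, d-11, d-15}, |A| = 12.
A ∖ B = {d-10, d-01, d-06, d-14, d-16, d-13}, so |A ∖ B| = 6.
|A ∖ B| = 6, so the statement is false.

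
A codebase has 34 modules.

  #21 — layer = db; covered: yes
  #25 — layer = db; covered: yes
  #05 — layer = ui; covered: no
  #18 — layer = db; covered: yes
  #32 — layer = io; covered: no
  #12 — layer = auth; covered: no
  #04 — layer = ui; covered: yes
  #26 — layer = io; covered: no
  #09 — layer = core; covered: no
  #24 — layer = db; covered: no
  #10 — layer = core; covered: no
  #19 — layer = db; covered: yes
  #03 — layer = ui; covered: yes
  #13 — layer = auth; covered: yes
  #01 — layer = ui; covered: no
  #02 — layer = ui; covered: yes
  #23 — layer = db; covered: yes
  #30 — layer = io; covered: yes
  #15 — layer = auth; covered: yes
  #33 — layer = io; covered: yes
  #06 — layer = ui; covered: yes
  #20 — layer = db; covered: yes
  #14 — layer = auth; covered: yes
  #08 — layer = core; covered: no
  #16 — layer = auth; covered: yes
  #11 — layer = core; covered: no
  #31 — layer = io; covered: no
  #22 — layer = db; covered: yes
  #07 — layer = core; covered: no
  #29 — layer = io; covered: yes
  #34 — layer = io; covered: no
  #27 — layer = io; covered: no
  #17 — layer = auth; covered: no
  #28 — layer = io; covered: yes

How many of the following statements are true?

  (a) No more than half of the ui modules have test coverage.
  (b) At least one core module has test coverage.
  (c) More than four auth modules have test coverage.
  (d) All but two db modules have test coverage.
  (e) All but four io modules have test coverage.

(a) ui: |A| = 6, |A ∩ B| = 4; needs |A ∩ B| ≤ |A ∖ B| — false.
(b) core: |A| = 5, |A ∩ B| = 0; needs A ∩ B ≠ ∅ (|A ∩ B| ≥ 1) — false.
(c) auth: |A| = 6, |A ∩ B| = 4; needs |A ∩ B| > 4 — false.
(d) db: |A| = 8, |A ∩ B| = 7; needs |A ∖ B| = 2 — false.
(e) io: |A| = 9, |A ∩ B| = 4; needs |A ∖ B| = 4 — false.

0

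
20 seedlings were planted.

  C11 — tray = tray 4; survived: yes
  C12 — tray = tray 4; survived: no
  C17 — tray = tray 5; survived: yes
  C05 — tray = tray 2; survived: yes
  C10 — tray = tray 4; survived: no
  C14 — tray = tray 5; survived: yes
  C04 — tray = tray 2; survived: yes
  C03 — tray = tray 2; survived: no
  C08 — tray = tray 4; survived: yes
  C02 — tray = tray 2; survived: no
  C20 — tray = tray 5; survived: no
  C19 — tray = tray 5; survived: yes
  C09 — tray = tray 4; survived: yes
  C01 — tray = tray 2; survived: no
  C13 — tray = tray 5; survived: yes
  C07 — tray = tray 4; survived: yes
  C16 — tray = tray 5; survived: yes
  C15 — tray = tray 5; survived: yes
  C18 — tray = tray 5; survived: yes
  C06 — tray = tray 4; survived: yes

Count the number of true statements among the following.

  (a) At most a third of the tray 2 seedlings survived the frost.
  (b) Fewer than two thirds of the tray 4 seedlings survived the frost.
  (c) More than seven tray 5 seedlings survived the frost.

0

(a) tray 2: |A| = 5, |A ∩ B| = 2; needs |A ∩ B| / |A| ≤ 1/3 — false.
(b) tray 4: |A| = 7, |A ∩ B| = 5; needs |A ∩ B| / |A| < 2/3 — false.
(c) tray 5: |A| = 8, |A ∩ B| = 7; needs |A ∩ B| > 7 — false.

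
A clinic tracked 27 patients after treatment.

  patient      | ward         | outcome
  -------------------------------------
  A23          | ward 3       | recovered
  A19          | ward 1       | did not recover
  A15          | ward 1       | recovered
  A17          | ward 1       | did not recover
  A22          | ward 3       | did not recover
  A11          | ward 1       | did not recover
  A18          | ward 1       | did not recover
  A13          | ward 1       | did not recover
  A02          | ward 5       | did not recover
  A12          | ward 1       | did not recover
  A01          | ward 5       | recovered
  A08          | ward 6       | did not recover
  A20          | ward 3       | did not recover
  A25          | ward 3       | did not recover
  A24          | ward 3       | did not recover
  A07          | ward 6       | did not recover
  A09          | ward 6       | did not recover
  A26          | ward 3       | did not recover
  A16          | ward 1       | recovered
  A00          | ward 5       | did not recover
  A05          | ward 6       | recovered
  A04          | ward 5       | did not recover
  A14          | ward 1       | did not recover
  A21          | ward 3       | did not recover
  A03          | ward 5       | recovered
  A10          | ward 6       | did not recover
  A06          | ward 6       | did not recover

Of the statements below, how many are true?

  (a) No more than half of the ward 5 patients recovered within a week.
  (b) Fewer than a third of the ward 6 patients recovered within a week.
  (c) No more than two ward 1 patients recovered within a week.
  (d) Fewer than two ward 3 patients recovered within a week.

4

(a) ward 5: |A| = 5, |A ∩ B| = 2; needs |A ∩ B| ≤ |A ∖ B| — true.
(b) ward 6: |A| = 6, |A ∩ B| = 1; needs |A ∩ B| / |A| < 1/3 — true.
(c) ward 1: |A| = 9, |A ∩ B| = 2; needs |A ∩ B| ≤ 2 — true.
(d) ward 3: |A| = 7, |A ∩ B| = 1; needs |A ∩ B| < 2 — true.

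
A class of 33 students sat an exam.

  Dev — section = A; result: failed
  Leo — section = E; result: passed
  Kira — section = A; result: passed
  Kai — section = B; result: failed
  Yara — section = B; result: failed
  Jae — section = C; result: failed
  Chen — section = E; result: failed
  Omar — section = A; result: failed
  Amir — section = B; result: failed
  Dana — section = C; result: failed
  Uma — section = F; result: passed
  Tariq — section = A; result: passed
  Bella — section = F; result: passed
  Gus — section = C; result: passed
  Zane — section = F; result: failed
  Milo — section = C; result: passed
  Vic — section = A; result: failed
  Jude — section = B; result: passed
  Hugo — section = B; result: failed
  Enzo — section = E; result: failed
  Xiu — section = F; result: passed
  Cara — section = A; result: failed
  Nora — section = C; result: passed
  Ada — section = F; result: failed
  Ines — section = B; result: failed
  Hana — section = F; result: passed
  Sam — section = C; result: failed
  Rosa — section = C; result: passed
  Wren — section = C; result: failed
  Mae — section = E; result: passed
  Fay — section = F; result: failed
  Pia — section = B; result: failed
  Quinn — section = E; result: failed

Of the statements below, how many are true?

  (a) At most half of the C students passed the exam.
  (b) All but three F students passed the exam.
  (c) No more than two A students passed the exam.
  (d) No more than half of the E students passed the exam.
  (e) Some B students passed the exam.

5

(a) C: |A| = 8, |A ∩ B| = 4; needs |A ∩ B| ≤ |A ∖ B| — true.
(b) F: |A| = 7, |A ∩ B| = 4; needs |A ∖ B| = 3 — true.
(c) A: |A| = 6, |A ∩ B| = 2; needs |A ∩ B| ≤ 2 — true.
(d) E: |A| = 5, |A ∩ B| = 2; needs |A ∩ B| ≤ |A ∖ B| — true.
(e) B: |A| = 7, |A ∩ B| = 1; needs A ∩ B ≠ ∅ (|A ∩ B| ≥ 1) — true.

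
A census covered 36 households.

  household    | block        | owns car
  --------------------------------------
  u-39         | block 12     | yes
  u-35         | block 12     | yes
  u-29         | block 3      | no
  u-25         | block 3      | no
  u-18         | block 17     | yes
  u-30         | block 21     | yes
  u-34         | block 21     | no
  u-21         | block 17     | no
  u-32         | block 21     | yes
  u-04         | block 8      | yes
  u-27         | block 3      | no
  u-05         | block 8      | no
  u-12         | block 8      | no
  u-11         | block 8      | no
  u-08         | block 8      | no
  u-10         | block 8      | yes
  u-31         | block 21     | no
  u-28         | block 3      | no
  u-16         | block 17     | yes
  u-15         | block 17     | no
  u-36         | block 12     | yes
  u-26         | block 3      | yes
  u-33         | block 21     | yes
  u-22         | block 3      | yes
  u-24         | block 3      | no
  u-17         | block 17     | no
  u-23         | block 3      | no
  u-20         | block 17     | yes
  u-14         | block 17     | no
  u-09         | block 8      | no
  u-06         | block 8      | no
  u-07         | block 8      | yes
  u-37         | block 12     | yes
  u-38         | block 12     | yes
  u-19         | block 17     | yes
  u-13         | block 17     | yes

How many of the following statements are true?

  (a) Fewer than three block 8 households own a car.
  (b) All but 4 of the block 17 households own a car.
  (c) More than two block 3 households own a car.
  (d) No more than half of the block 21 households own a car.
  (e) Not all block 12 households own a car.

(a) block 8: |A| = 9, |A ∩ B| = 3; needs |A ∩ B| < 3 — false.
(b) block 17: |A| = 9, |A ∩ B| = 5; needs |A ∖ B| = 4 — true.
(c) block 3: |A| = 8, |A ∩ B| = 2; needs |A ∩ B| > 2 — false.
(d) block 21: |A| = 5, |A ∩ B| = 3; needs |A ∩ B| ≤ |A ∖ B| — false.
(e) block 12: |A| = 5, |A ∩ B| = 5; needs A ⊄ B (|A ∖ B| ≥ 1) — false.

1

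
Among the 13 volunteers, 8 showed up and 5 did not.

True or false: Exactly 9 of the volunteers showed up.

False

Truth condition: |A ∩ B| = 9.
|A| = 13, |A ∩ B| = 8, |A ∖ B| = 5.
|A ∩ B| = 8, so the statement is false.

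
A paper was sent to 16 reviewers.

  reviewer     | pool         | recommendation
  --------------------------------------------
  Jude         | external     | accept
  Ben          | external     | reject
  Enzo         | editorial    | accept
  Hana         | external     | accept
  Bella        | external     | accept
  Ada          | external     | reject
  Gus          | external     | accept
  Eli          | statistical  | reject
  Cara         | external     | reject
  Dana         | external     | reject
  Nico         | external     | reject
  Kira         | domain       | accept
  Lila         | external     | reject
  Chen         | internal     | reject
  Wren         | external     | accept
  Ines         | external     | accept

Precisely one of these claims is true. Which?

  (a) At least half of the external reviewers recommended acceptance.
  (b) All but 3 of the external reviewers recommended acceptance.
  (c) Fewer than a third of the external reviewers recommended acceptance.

(a)

|A| = 12, |A ∩ B| = 6, |A ∖ B| = 6.
(a) requires |A ∩ B| ≥ |A ∖ B|: true.
(b) requires |A ∖ B| = 3: false.
(c) requires |A ∩ B| / |A| < 1/3: false.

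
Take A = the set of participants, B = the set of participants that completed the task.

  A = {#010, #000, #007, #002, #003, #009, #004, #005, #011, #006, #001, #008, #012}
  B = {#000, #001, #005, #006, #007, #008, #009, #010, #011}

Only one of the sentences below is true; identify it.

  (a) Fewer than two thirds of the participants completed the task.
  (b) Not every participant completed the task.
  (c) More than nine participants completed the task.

(b)

|A| = 13, |A ∩ B| = 9, |A ∖ B| = 4.
(a) requires |A ∩ B| / |A| < 2/3: false.
(b) requires A ⊄ B (|A ∖ B| ≥ 1): true.
(c) requires |A ∩ B| > 9: false.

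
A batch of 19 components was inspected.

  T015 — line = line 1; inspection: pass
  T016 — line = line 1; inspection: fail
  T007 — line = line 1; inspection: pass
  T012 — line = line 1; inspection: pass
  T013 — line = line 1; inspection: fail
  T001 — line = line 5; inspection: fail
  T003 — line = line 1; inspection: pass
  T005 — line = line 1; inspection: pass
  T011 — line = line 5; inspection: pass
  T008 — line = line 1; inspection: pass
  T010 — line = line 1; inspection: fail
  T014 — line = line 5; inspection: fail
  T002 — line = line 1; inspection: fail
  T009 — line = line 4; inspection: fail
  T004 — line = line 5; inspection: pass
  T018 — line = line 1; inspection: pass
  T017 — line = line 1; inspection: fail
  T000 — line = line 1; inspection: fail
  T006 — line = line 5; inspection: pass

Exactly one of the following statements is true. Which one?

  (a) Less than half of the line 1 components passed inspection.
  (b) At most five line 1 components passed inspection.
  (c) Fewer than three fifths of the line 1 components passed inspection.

(c)

|A| = 13, |A ∩ B| = 7, |A ∖ B| = 6.
(a) requires |A ∩ B| < |A ∖ B|: false.
(b) requires |A ∩ B| ≤ 5: false.
(c) requires |A ∩ B| / |A| < 3/5: true.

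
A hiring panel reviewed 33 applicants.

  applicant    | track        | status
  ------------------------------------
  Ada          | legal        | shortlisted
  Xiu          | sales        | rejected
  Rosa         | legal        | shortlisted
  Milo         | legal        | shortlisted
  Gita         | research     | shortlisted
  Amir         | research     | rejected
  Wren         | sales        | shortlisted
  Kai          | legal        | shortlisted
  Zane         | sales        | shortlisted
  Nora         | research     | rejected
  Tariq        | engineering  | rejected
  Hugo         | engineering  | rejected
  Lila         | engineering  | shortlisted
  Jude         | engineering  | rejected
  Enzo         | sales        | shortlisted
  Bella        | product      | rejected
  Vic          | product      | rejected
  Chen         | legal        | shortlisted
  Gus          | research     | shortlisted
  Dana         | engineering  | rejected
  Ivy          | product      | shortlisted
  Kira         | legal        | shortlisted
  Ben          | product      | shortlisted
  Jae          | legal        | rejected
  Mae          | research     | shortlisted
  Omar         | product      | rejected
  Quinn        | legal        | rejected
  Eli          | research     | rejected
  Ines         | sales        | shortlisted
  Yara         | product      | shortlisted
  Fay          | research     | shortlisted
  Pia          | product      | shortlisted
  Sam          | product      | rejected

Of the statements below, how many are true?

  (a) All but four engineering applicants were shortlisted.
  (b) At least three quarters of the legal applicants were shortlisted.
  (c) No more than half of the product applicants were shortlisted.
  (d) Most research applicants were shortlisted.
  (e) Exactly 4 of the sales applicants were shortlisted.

5

(a) engineering: |A| = 5, |A ∩ B| = 1; needs |A ∖ B| = 4 — true.
(b) legal: |A| = 8, |A ∩ B| = 6; needs |A ∩ B| / |A| ≥ 3/4 — true.
(c) product: |A| = 8, |A ∩ B| = 4; needs |A ∩ B| ≤ |A ∖ B| — true.
(d) research: |A| = 7, |A ∩ B| = 4; needs |A ∩ B| > |A ∖ B| — true.
(e) sales: |A| = 5, |A ∩ B| = 4; needs |A ∩ B| = 4 — true.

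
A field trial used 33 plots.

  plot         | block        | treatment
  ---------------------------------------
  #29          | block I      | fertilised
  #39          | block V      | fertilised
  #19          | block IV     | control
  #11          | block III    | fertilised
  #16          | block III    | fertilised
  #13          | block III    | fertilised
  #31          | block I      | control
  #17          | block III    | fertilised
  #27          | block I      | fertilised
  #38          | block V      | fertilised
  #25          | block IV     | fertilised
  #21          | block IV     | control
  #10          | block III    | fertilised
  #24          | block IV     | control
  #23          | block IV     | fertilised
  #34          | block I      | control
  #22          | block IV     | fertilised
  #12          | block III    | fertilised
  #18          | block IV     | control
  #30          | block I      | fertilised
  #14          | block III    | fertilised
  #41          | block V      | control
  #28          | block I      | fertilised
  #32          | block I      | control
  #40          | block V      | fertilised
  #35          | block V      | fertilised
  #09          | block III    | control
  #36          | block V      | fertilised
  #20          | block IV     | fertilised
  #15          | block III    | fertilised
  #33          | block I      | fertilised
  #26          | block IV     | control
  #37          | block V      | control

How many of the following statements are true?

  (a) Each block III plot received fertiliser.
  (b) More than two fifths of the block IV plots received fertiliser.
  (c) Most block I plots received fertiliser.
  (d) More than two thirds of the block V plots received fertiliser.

(a) block III: |A| = 9, |A ∩ B| = 8; needs A ⊆ B, i.e. every element of A is in B (|A ∖ B| = 0) — false.
(b) block IV: |A| = 9, |A ∩ B| = 4; needs |A ∩ B| / |A| > 2/5 — true.
(c) block I: |A| = 8, |A ∩ B| = 5; needs |A ∩ B| > |A ∖ B| — true.
(d) block V: |A| = 7, |A ∩ B| = 5; needs |A ∩ B| / |A| > 2/3 — true.

3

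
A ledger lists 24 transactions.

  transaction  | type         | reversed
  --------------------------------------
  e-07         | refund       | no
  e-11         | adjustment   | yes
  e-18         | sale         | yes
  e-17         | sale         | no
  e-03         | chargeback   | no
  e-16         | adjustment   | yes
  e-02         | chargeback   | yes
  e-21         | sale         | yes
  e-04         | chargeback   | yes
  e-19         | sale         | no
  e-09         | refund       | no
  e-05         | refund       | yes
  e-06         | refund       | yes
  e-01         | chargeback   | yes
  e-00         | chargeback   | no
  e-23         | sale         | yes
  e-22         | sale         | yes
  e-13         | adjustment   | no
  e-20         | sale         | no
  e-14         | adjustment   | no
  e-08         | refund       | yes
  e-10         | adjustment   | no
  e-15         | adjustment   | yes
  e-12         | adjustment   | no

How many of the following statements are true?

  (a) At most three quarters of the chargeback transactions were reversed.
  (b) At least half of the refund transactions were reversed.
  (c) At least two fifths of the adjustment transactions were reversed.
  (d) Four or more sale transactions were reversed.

(a) chargeback: |A| = 5, |A ∩ B| = 3; needs |A ∩ B| / |A| ≤ 3/4 — true.
(b) refund: |A| = 5, |A ∩ B| = 3; needs |A ∩ B| ≥ |A ∖ B| — true.
(c) adjustment: |A| = 7, |A ∩ B| = 3; needs |A ∩ B| / |A| ≥ 2/5 — true.
(d) sale: |A| = 7, |A ∩ B| = 4; needs |A ∩ B| ≥ 4 — true.

4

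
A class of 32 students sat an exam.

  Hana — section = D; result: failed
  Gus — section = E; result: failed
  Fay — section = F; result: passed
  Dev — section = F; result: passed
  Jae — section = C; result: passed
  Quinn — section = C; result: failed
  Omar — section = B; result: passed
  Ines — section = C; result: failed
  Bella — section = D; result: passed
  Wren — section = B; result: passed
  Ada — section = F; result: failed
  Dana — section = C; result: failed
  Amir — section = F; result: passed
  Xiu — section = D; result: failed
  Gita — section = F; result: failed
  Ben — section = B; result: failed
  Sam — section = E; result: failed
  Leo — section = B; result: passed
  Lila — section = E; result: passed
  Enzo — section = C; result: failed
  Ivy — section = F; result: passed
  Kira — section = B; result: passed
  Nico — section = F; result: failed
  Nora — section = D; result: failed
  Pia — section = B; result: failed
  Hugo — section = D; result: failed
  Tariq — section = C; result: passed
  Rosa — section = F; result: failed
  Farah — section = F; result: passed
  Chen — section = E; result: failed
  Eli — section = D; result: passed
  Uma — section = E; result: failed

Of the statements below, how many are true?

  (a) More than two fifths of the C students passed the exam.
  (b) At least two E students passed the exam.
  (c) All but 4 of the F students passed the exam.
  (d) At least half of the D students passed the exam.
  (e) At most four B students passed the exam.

2

(a) C: |A| = 6, |A ∩ B| = 2; needs |A ∩ B| / |A| > 2/5 — false.
(b) E: |A| = 5, |A ∩ B| = 1; needs |A ∩ B| ≥ 2 — false.
(c) F: |A| = 9, |A ∩ B| = 5; needs |A ∖ B| = 4 — true.
(d) D: |A| = 6, |A ∩ B| = 2; needs |A ∩ B| ≥ |A ∖ B| — false.
(e) B: |A| = 6, |A ∩ B| = 4; needs |A ∩ B| ≤ 4 — true.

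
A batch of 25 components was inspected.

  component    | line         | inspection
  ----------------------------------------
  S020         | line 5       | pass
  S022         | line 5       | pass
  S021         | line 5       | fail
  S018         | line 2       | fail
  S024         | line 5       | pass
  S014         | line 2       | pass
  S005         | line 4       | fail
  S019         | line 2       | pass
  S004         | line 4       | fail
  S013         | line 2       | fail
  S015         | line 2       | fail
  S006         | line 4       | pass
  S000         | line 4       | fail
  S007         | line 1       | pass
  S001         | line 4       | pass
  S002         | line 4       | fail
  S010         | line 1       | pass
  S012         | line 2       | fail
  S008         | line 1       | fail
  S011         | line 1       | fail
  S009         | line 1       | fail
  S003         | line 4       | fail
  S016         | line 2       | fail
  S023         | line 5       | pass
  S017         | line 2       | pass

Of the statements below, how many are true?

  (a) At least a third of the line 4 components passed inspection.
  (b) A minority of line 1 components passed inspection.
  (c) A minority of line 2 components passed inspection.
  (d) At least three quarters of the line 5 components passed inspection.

(a) line 4: |A| = 7, |A ∩ B| = 2; needs |A ∩ B| / |A| ≥ 1/3 — false.
(b) line 1: |A| = 5, |A ∩ B| = 2; needs |A ∩ B| < |A ∖ B| — true.
(c) line 2: |A| = 8, |A ∩ B| = 3; needs |A ∩ B| < |A ∖ B| — true.
(d) line 5: |A| = 5, |A ∩ B| = 4; needs |A ∩ B| / |A| ≥ 3/4 — true.

3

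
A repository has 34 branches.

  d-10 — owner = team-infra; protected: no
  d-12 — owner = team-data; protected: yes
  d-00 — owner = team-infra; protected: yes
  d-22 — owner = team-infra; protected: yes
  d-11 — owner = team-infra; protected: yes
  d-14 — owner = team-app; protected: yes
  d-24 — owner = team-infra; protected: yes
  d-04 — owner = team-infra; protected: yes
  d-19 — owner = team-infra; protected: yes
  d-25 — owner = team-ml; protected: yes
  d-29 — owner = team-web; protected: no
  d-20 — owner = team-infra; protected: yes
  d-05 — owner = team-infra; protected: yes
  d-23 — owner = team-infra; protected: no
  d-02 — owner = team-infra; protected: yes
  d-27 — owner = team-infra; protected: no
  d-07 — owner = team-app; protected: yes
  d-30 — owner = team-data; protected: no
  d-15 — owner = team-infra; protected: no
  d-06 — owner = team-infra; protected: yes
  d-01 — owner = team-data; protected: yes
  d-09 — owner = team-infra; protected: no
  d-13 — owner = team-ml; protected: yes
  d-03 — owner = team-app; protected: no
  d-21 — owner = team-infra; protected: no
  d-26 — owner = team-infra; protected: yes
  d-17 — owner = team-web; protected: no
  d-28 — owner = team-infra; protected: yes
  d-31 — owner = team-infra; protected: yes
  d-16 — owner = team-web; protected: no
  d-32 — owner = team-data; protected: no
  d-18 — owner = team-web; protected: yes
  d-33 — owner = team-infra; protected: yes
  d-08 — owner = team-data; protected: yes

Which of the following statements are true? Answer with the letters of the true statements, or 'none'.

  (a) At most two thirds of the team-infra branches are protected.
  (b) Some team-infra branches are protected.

(b)

|A| = 20, |A ∩ B| = 14, |A ∖ B| = 6.
(a) |A ∩ B| / |A| ≤ 2/3: fails.
(b) A ∩ B ≠ ∅ (|A ∩ B| ≥ 1): holds.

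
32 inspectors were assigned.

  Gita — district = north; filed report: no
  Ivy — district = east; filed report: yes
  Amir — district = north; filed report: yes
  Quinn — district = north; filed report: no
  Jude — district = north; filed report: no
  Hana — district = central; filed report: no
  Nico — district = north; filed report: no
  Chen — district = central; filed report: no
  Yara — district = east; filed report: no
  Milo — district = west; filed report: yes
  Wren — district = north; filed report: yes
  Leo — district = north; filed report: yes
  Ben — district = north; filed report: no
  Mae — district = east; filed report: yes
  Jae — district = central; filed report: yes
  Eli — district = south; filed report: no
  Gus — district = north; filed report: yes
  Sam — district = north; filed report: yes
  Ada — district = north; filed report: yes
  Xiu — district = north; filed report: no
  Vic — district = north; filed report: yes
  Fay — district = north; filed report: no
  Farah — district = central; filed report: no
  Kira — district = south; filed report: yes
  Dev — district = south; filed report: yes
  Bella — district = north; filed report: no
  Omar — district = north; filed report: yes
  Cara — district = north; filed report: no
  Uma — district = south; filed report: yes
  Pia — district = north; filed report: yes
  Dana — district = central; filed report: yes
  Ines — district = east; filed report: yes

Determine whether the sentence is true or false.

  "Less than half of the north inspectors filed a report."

Truth condition: |A ∩ B| < |A ∖ B|.
|A| = 18, |A ∩ B| = 9, |A ∖ B| = 9.
9 = 9, so the statement is false.

False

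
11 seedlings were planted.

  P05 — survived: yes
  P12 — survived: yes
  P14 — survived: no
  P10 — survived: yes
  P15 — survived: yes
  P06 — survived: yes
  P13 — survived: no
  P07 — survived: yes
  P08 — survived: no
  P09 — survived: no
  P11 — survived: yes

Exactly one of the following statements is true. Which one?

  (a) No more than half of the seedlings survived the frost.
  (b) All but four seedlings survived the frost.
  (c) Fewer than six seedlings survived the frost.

(b)

|A| = 11, |A ∩ B| = 7, |A ∖ B| = 4.
(a) requires |A ∩ B| ≤ |A ∖ B|: false.
(b) requires |A ∖ B| = 4: true.
(c) requires |A ∩ B| < 6: false.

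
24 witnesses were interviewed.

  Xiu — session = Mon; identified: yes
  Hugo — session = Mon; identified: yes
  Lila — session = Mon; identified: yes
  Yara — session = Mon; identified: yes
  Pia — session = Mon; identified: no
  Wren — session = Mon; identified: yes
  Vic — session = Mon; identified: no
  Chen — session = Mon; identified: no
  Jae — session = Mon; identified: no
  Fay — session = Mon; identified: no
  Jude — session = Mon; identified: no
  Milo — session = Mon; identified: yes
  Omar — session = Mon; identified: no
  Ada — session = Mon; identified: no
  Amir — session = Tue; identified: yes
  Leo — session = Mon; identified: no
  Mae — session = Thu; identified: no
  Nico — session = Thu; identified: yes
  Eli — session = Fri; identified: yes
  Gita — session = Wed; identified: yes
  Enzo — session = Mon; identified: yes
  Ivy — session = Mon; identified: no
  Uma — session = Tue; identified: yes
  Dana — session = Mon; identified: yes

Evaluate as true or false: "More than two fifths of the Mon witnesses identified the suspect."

Truth condition: |A ∩ B| / |A| > 2/5.
|A| = 18, |A ∩ B| = 8, |A ∖ B| = 10.
|A ∩ B|/|A| = 8/18, so the statement is true.

True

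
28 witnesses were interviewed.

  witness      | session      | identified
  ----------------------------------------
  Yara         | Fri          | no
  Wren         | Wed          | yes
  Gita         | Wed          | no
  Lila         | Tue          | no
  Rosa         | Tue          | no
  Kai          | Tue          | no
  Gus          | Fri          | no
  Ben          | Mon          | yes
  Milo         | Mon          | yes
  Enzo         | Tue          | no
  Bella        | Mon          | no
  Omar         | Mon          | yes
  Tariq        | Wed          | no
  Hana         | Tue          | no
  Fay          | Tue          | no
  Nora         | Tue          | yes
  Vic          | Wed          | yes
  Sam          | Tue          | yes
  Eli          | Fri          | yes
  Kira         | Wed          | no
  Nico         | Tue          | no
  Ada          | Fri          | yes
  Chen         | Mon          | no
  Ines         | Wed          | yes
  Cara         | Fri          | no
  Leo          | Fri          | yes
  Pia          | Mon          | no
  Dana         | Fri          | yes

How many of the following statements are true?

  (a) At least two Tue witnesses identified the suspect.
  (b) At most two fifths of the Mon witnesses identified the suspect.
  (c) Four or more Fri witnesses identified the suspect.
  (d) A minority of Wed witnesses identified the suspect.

2

(a) Tue: |A| = 9, |A ∩ B| = 2; needs |A ∩ B| ≥ 2 — true.
(b) Mon: |A| = 6, |A ∩ B| = 3; needs |A ∩ B| / |A| ≤ 2/5 — false.
(c) Fri: |A| = 7, |A ∩ B| = 4; needs |A ∩ B| ≥ 4 — true.
(d) Wed: |A| = 6, |A ∩ B| = 3; needs |A ∩ B| < |A ∖ B| — false.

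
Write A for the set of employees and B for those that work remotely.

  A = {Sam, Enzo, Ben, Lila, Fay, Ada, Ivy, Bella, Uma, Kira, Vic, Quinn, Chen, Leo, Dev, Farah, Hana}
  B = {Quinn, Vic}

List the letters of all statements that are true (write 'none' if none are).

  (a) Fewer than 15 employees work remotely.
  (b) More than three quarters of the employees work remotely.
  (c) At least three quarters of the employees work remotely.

(a)

|A| = 17, |A ∩ B| = 2, |A ∖ B| = 15.
(a) |A ∩ B| < 15: holds.
(b) |A ∩ B| / |A| > 3/4: fails.
(c) |A ∩ B| / |A| ≥ 3/4: fails.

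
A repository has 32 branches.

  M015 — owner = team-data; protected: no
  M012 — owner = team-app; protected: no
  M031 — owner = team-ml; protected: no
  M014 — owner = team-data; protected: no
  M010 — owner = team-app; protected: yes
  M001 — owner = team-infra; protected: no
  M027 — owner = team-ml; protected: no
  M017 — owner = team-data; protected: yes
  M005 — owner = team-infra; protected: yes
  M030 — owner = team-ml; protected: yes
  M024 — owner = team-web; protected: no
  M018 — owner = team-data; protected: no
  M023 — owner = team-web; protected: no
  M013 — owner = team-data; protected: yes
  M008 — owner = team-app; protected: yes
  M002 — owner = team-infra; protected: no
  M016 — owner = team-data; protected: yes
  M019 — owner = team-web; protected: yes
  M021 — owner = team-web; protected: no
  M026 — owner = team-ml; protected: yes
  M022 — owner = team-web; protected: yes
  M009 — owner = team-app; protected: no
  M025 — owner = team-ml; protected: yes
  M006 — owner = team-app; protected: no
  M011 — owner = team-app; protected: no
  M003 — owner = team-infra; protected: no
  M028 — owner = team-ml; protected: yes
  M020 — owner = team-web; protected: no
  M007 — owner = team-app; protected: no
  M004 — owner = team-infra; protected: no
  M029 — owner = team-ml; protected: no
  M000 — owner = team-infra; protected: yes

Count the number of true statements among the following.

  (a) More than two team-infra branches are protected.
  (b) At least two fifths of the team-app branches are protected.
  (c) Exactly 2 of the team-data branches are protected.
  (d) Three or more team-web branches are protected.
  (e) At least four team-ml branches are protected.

1

(a) team-infra: |A| = 6, |A ∩ B| = 2; needs |A ∩ B| > 2 — false.
(b) team-app: |A| = 7, |A ∩ B| = 2; needs |A ∩ B| / |A| ≥ 2/5 — false.
(c) team-data: |A| = 6, |A ∩ B| = 3; needs |A ∩ B| = 2 — false.
(d) team-web: |A| = 6, |A ∩ B| = 2; needs |A ∩ B| ≥ 3 — false.
(e) team-ml: |A| = 7, |A ∩ B| = 4; needs |A ∩ B| ≥ 4 — true.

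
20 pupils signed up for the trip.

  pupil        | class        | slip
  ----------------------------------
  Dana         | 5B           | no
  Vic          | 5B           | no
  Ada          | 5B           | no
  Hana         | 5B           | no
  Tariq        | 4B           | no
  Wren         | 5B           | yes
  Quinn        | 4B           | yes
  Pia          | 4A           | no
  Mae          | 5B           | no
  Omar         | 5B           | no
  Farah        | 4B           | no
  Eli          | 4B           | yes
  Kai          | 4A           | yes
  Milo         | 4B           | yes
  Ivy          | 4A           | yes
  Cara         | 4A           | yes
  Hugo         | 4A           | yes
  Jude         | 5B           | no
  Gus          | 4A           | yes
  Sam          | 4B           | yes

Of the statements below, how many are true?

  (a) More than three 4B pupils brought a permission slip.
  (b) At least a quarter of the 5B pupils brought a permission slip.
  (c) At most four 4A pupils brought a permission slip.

1

(a) 4B: |A| = 6, |A ∩ B| = 4; needs |A ∩ B| > 3 — true.
(b) 5B: |A| = 8, |A ∩ B| = 1; needs |A ∩ B| / |A| ≥ 1/4 — false.
(c) 4A: |A| = 6, |A ∩ B| = 5; needs |A ∩ B| ≤ 4 — false.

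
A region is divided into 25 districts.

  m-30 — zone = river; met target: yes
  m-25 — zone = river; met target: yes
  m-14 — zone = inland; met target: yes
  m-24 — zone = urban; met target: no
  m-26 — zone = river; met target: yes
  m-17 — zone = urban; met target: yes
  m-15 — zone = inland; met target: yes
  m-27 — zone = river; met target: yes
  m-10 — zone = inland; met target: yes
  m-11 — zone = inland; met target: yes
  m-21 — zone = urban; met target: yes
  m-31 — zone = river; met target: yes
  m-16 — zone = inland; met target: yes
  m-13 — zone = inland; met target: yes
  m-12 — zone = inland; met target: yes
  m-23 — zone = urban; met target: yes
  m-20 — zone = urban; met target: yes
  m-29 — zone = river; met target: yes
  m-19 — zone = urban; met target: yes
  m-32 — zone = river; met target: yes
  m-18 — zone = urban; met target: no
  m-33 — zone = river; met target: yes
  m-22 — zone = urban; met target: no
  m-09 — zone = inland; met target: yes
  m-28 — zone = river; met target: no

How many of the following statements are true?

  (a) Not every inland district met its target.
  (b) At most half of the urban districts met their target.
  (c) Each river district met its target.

0

(a) inland: |A| = 8, |A ∩ B| = 8; needs A ⊄ B (|A ∖ B| ≥ 1) — false.
(b) urban: |A| = 8, |A ∩ B| = 5; needs |A ∩ B| ≤ |A ∖ B| — false.
(c) river: |A| = 9, |A ∩ B| = 8; needs A ⊆ B, i.e. every element of A is in B (|A ∖ B| = 0) — false.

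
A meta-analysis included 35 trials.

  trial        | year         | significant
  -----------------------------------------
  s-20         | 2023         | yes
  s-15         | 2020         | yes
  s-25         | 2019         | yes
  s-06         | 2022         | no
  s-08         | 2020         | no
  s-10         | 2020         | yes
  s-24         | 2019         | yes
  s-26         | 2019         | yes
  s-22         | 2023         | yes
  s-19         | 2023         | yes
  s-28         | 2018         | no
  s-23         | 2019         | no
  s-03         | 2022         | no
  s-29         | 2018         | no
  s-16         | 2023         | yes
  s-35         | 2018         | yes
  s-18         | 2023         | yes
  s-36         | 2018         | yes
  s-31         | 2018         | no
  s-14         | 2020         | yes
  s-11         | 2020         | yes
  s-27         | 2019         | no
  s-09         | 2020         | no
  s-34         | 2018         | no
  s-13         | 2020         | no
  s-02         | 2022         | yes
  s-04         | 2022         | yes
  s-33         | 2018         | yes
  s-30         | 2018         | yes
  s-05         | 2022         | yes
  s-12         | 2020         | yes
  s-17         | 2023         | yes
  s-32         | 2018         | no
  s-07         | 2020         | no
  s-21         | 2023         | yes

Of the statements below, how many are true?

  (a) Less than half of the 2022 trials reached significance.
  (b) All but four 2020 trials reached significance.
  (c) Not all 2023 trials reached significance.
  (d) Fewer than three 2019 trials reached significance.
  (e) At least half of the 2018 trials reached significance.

1

(a) 2022: |A| = 5, |A ∩ B| = 3; needs |A ∩ B| < |A ∖ B| — false.
(b) 2020: |A| = 9, |A ∩ B| = 5; needs |A ∖ B| = 4 — true.
(c) 2023: |A| = 7, |A ∩ B| = 7; needs A ⊄ B (|A ∖ B| ≥ 1) — false.
(d) 2019: |A| = 5, |A ∩ B| = 3; needs |A ∩ B| < 3 — false.
(e) 2018: |A| = 9, |A ∩ B| = 4; needs |A ∩ B| ≥ |A ∖ B| — false.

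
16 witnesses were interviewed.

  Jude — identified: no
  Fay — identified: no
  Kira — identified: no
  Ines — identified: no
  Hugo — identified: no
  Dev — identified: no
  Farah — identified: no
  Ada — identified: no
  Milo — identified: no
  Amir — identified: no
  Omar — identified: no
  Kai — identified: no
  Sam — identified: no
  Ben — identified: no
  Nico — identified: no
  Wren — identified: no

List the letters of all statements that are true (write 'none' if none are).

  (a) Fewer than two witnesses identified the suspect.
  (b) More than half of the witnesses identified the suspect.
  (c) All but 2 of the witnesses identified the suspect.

|A| = 16, |A ∩ B| = 0, |A ∖ B| = 16.
(a) |A ∩ B| < 2: holds.
(b) |A ∩ B| > |A ∖ B|: fails.
(c) |A ∖ B| = 2: fails.

(a)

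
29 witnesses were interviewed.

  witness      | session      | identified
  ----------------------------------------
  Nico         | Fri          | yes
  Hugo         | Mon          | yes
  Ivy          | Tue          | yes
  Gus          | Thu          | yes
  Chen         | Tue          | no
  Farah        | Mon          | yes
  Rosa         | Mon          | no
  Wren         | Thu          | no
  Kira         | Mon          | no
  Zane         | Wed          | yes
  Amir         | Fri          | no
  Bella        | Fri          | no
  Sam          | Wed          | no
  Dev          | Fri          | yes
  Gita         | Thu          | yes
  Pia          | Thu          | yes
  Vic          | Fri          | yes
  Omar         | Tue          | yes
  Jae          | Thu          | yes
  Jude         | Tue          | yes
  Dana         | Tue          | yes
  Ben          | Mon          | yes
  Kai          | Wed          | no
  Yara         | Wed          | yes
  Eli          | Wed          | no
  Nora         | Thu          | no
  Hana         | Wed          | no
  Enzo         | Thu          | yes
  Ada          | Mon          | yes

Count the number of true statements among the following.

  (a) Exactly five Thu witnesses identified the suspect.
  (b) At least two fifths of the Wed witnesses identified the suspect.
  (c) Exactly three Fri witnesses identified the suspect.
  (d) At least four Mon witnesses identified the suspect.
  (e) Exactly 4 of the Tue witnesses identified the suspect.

4

(a) Thu: |A| = 7, |A ∩ B| = 5; needs |A ∩ B| = 5 — true.
(b) Wed: |A| = 6, |A ∩ B| = 2; needs |A ∩ B| / |A| ≥ 2/5 — false.
(c) Fri: |A| = 5, |A ∩ B| = 3; needs |A ∩ B| = 3 — true.
(d) Mon: |A| = 6, |A ∩ B| = 4; needs |A ∩ B| ≥ 4 — true.
(e) Tue: |A| = 5, |A ∩ B| = 4; needs |A ∩ B| = 4 — true.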